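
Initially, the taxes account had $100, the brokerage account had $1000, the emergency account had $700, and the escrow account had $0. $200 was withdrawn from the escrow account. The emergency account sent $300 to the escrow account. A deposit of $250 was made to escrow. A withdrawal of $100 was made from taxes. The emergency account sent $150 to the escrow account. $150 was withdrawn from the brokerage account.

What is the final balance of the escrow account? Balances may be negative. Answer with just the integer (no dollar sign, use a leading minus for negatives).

Answer: 500

Derivation:
Tracking account balances step by step:
Start: taxes=100, brokerage=1000, emergency=700, escrow=0
Event 1 (withdraw 200 from escrow): escrow: 0 - 200 = -200. Balances: taxes=100, brokerage=1000, emergency=700, escrow=-200
Event 2 (transfer 300 emergency -> escrow): emergency: 700 - 300 = 400, escrow: -200 + 300 = 100. Balances: taxes=100, brokerage=1000, emergency=400, escrow=100
Event 3 (deposit 250 to escrow): escrow: 100 + 250 = 350. Balances: taxes=100, brokerage=1000, emergency=400, escrow=350
Event 4 (withdraw 100 from taxes): taxes: 100 - 100 = 0. Balances: taxes=0, brokerage=1000, emergency=400, escrow=350
Event 5 (transfer 150 emergency -> escrow): emergency: 400 - 150 = 250, escrow: 350 + 150 = 500. Balances: taxes=0, brokerage=1000, emergency=250, escrow=500
Event 6 (withdraw 150 from brokerage): brokerage: 1000 - 150 = 850. Balances: taxes=0, brokerage=850, emergency=250, escrow=500

Final balance of escrow: 500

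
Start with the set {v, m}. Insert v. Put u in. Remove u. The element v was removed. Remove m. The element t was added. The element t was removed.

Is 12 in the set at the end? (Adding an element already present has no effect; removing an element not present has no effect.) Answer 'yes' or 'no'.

Answer: no

Derivation:
Tracking the set through each operation:
Start: {m, v}
Event 1 (add v): already present, no change. Set: {m, v}
Event 2 (add u): added. Set: {m, u, v}
Event 3 (remove u): removed. Set: {m, v}
Event 4 (remove v): removed. Set: {m}
Event 5 (remove m): removed. Set: {}
Event 6 (add t): added. Set: {t}
Event 7 (remove t): removed. Set: {}

Final set: {} (size 0)
12 is NOT in the final set.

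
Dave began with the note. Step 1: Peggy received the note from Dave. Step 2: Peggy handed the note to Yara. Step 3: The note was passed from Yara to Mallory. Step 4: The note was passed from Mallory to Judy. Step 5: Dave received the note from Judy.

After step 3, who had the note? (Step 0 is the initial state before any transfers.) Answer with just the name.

Answer: Mallory

Derivation:
Tracking the note holder through step 3:
After step 0 (start): Dave
After step 1: Peggy
After step 2: Yara
After step 3: Mallory

At step 3, the holder is Mallory.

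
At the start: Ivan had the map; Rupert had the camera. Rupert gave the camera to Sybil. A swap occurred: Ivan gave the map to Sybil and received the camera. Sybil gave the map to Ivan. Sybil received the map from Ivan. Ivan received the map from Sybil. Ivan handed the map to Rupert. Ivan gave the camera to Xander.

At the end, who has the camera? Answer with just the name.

Tracking all object holders:
Start: map:Ivan, camera:Rupert
Event 1 (give camera: Rupert -> Sybil). State: map:Ivan, camera:Sybil
Event 2 (swap map<->camera: now map:Sybil, camera:Ivan). State: map:Sybil, camera:Ivan
Event 3 (give map: Sybil -> Ivan). State: map:Ivan, camera:Ivan
Event 4 (give map: Ivan -> Sybil). State: map:Sybil, camera:Ivan
Event 5 (give map: Sybil -> Ivan). State: map:Ivan, camera:Ivan
Event 6 (give map: Ivan -> Rupert). State: map:Rupert, camera:Ivan
Event 7 (give camera: Ivan -> Xander). State: map:Rupert, camera:Xander

Final state: map:Rupert, camera:Xander
The camera is held by Xander.

Answer: Xander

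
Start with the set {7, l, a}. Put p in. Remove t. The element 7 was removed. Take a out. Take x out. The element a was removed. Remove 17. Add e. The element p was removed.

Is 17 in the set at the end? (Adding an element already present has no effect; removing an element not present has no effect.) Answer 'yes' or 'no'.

Answer: no

Derivation:
Tracking the set through each operation:
Start: {7, a, l}
Event 1 (add p): added. Set: {7, a, l, p}
Event 2 (remove t): not present, no change. Set: {7, a, l, p}
Event 3 (remove 7): removed. Set: {a, l, p}
Event 4 (remove a): removed. Set: {l, p}
Event 5 (remove x): not present, no change. Set: {l, p}
Event 6 (remove a): not present, no change. Set: {l, p}
Event 7 (remove 17): not present, no change. Set: {l, p}
Event 8 (add e): added. Set: {e, l, p}
Event 9 (remove p): removed. Set: {e, l}

Final set: {e, l} (size 2)
17 is NOT in the final set.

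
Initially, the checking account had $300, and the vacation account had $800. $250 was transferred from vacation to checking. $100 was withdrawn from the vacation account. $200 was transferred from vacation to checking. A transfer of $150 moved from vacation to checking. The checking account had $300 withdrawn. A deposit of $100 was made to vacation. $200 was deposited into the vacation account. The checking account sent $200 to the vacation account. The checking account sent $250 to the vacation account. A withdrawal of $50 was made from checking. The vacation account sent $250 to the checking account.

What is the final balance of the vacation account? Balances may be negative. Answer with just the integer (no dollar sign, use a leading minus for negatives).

Tracking account balances step by step:
Start: checking=300, vacation=800
Event 1 (transfer 250 vacation -> checking): vacation: 800 - 250 = 550, checking: 300 + 250 = 550. Balances: checking=550, vacation=550
Event 2 (withdraw 100 from vacation): vacation: 550 - 100 = 450. Balances: checking=550, vacation=450
Event 3 (transfer 200 vacation -> checking): vacation: 450 - 200 = 250, checking: 550 + 200 = 750. Balances: checking=750, vacation=250
Event 4 (transfer 150 vacation -> checking): vacation: 250 - 150 = 100, checking: 750 + 150 = 900. Balances: checking=900, vacation=100
Event 5 (withdraw 300 from checking): checking: 900 - 300 = 600. Balances: checking=600, vacation=100
Event 6 (deposit 100 to vacation): vacation: 100 + 100 = 200. Balances: checking=600, vacation=200
Event 7 (deposit 200 to vacation): vacation: 200 + 200 = 400. Balances: checking=600, vacation=400
Event 8 (transfer 200 checking -> vacation): checking: 600 - 200 = 400, vacation: 400 + 200 = 600. Balances: checking=400, vacation=600
Event 9 (transfer 250 checking -> vacation): checking: 400 - 250 = 150, vacation: 600 + 250 = 850. Balances: checking=150, vacation=850
Event 10 (withdraw 50 from checking): checking: 150 - 50 = 100. Balances: checking=100, vacation=850
Event 11 (transfer 250 vacation -> checking): vacation: 850 - 250 = 600, checking: 100 + 250 = 350. Balances: checking=350, vacation=600

Final balance of vacation: 600

Answer: 600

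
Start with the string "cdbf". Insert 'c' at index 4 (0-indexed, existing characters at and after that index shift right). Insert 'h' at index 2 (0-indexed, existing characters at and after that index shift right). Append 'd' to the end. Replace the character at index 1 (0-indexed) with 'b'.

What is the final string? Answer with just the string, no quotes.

Applying each edit step by step:
Start: "cdbf"
Op 1 (insert 'c' at idx 4): "cdbf" -> "cdbfc"
Op 2 (insert 'h' at idx 2): "cdbfc" -> "cdhbfc"
Op 3 (append 'd'): "cdhbfc" -> "cdhbfcd"
Op 4 (replace idx 1: 'd' -> 'b'): "cdhbfcd" -> "cbhbfcd"

Answer: cbhbfcd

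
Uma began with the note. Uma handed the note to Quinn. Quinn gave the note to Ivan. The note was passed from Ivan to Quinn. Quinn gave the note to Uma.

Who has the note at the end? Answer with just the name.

Tracking the note through each event:
Start: Uma has the note.
After event 1: Quinn has the note.
After event 2: Ivan has the note.
After event 3: Quinn has the note.
After event 4: Uma has the note.

Answer: Uma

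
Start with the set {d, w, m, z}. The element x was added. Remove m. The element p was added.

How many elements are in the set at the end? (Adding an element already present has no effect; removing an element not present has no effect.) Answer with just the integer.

Tracking the set through each operation:
Start: {d, m, w, z}
Event 1 (add x): added. Set: {d, m, w, x, z}
Event 2 (remove m): removed. Set: {d, w, x, z}
Event 3 (add p): added. Set: {d, p, w, x, z}

Final set: {d, p, w, x, z} (size 5)

Answer: 5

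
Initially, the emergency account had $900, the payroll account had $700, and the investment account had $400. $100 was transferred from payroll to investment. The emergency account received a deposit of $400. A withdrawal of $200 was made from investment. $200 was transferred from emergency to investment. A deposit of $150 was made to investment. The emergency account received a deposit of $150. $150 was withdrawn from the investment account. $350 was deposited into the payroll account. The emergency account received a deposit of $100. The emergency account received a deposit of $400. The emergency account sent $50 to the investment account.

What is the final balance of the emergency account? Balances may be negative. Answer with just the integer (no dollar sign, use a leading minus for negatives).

Answer: 1700

Derivation:
Tracking account balances step by step:
Start: emergency=900, payroll=700, investment=400
Event 1 (transfer 100 payroll -> investment): payroll: 700 - 100 = 600, investment: 400 + 100 = 500. Balances: emergency=900, payroll=600, investment=500
Event 2 (deposit 400 to emergency): emergency: 900 + 400 = 1300. Balances: emergency=1300, payroll=600, investment=500
Event 3 (withdraw 200 from investment): investment: 500 - 200 = 300. Balances: emergency=1300, payroll=600, investment=300
Event 4 (transfer 200 emergency -> investment): emergency: 1300 - 200 = 1100, investment: 300 + 200 = 500. Balances: emergency=1100, payroll=600, investment=500
Event 5 (deposit 150 to investment): investment: 500 + 150 = 650. Balances: emergency=1100, payroll=600, investment=650
Event 6 (deposit 150 to emergency): emergency: 1100 + 150 = 1250. Balances: emergency=1250, payroll=600, investment=650
Event 7 (withdraw 150 from investment): investment: 650 - 150 = 500. Balances: emergency=1250, payroll=600, investment=500
Event 8 (deposit 350 to payroll): payroll: 600 + 350 = 950. Balances: emergency=1250, payroll=950, investment=500
Event 9 (deposit 100 to emergency): emergency: 1250 + 100 = 1350. Balances: emergency=1350, payroll=950, investment=500
Event 10 (deposit 400 to emergency): emergency: 1350 + 400 = 1750. Balances: emergency=1750, payroll=950, investment=500
Event 11 (transfer 50 emergency -> investment): emergency: 1750 - 50 = 1700, investment: 500 + 50 = 550. Balances: emergency=1700, payroll=950, investment=550

Final balance of emergency: 1700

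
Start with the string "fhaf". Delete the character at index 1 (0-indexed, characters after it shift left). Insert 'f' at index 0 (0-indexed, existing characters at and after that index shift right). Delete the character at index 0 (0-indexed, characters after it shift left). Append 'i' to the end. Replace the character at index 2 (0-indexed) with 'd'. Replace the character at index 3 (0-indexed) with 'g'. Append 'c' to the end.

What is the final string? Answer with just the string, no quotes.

Applying each edit step by step:
Start: "fhaf"
Op 1 (delete idx 1 = 'h'): "fhaf" -> "faf"
Op 2 (insert 'f' at idx 0): "faf" -> "ffaf"
Op 3 (delete idx 0 = 'f'): "ffaf" -> "faf"
Op 4 (append 'i'): "faf" -> "fafi"
Op 5 (replace idx 2: 'f' -> 'd'): "fafi" -> "fadi"
Op 6 (replace idx 3: 'i' -> 'g'): "fadi" -> "fadg"
Op 7 (append 'c'): "fadg" -> "fadgc"

Answer: fadgc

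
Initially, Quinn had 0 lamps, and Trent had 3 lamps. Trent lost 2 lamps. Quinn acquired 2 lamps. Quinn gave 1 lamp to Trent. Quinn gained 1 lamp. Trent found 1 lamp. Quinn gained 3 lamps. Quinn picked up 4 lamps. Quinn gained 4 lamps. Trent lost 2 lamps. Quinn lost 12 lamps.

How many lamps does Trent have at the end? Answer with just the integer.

Answer: 1

Derivation:
Tracking counts step by step:
Start: Quinn=0, Trent=3
Event 1 (Trent -2): Trent: 3 -> 1. State: Quinn=0, Trent=1
Event 2 (Quinn +2): Quinn: 0 -> 2. State: Quinn=2, Trent=1
Event 3 (Quinn -> Trent, 1): Quinn: 2 -> 1, Trent: 1 -> 2. State: Quinn=1, Trent=2
Event 4 (Quinn +1): Quinn: 1 -> 2. State: Quinn=2, Trent=2
Event 5 (Trent +1): Trent: 2 -> 3. State: Quinn=2, Trent=3
Event 6 (Quinn +3): Quinn: 2 -> 5. State: Quinn=5, Trent=3
Event 7 (Quinn +4): Quinn: 5 -> 9. State: Quinn=9, Trent=3
Event 8 (Quinn +4): Quinn: 9 -> 13. State: Quinn=13, Trent=3
Event 9 (Trent -2): Trent: 3 -> 1. State: Quinn=13, Trent=1
Event 10 (Quinn -12): Quinn: 13 -> 1. State: Quinn=1, Trent=1

Trent's final count: 1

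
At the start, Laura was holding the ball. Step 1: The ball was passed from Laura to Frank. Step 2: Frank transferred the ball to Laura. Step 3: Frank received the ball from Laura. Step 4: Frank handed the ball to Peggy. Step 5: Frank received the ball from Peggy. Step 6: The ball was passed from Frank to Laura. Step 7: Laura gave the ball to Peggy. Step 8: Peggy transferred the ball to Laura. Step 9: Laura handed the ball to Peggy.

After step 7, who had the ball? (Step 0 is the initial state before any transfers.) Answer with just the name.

Tracking the ball holder through step 7:
After step 0 (start): Laura
After step 1: Frank
After step 2: Laura
After step 3: Frank
After step 4: Peggy
After step 5: Frank
After step 6: Laura
After step 7: Peggy

At step 7, the holder is Peggy.

Answer: Peggy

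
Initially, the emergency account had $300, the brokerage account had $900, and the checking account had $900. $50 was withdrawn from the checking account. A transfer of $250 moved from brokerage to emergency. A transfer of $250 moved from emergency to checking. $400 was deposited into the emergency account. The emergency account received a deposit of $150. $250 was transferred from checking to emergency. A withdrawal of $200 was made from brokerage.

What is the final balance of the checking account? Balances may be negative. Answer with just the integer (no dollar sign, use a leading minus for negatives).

Answer: 850

Derivation:
Tracking account balances step by step:
Start: emergency=300, brokerage=900, checking=900
Event 1 (withdraw 50 from checking): checking: 900 - 50 = 850. Balances: emergency=300, brokerage=900, checking=850
Event 2 (transfer 250 brokerage -> emergency): brokerage: 900 - 250 = 650, emergency: 300 + 250 = 550. Balances: emergency=550, brokerage=650, checking=850
Event 3 (transfer 250 emergency -> checking): emergency: 550 - 250 = 300, checking: 850 + 250 = 1100. Balances: emergency=300, brokerage=650, checking=1100
Event 4 (deposit 400 to emergency): emergency: 300 + 400 = 700. Balances: emergency=700, brokerage=650, checking=1100
Event 5 (deposit 150 to emergency): emergency: 700 + 150 = 850. Balances: emergency=850, brokerage=650, checking=1100
Event 6 (transfer 250 checking -> emergency): checking: 1100 - 250 = 850, emergency: 850 + 250 = 1100. Balances: emergency=1100, brokerage=650, checking=850
Event 7 (withdraw 200 from brokerage): brokerage: 650 - 200 = 450. Balances: emergency=1100, brokerage=450, checking=850

Final balance of checking: 850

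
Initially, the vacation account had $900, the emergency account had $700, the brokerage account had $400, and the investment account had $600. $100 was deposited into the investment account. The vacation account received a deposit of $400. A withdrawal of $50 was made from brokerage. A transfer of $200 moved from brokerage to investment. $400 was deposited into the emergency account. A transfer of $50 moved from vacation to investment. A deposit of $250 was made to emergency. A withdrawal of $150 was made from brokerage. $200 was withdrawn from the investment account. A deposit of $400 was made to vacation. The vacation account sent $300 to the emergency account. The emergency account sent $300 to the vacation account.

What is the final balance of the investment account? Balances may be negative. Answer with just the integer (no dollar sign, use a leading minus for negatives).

Answer: 750

Derivation:
Tracking account balances step by step:
Start: vacation=900, emergency=700, brokerage=400, investment=600
Event 1 (deposit 100 to investment): investment: 600 + 100 = 700. Balances: vacation=900, emergency=700, brokerage=400, investment=700
Event 2 (deposit 400 to vacation): vacation: 900 + 400 = 1300. Balances: vacation=1300, emergency=700, brokerage=400, investment=700
Event 3 (withdraw 50 from brokerage): brokerage: 400 - 50 = 350. Balances: vacation=1300, emergency=700, brokerage=350, investment=700
Event 4 (transfer 200 brokerage -> investment): brokerage: 350 - 200 = 150, investment: 700 + 200 = 900. Balances: vacation=1300, emergency=700, brokerage=150, investment=900
Event 5 (deposit 400 to emergency): emergency: 700 + 400 = 1100. Balances: vacation=1300, emergency=1100, brokerage=150, investment=900
Event 6 (transfer 50 vacation -> investment): vacation: 1300 - 50 = 1250, investment: 900 + 50 = 950. Balances: vacation=1250, emergency=1100, brokerage=150, investment=950
Event 7 (deposit 250 to emergency): emergency: 1100 + 250 = 1350. Balances: vacation=1250, emergency=1350, brokerage=150, investment=950
Event 8 (withdraw 150 from brokerage): brokerage: 150 - 150 = 0. Balances: vacation=1250, emergency=1350, brokerage=0, investment=950
Event 9 (withdraw 200 from investment): investment: 950 - 200 = 750. Balances: vacation=1250, emergency=1350, brokerage=0, investment=750
Event 10 (deposit 400 to vacation): vacation: 1250 + 400 = 1650. Balances: vacation=1650, emergency=1350, brokerage=0, investment=750
Event 11 (transfer 300 vacation -> emergency): vacation: 1650 - 300 = 1350, emergency: 1350 + 300 = 1650. Balances: vacation=1350, emergency=1650, brokerage=0, investment=750
Event 12 (transfer 300 emergency -> vacation): emergency: 1650 - 300 = 1350, vacation: 1350 + 300 = 1650. Balances: vacation=1650, emergency=1350, brokerage=0, investment=750

Final balance of investment: 750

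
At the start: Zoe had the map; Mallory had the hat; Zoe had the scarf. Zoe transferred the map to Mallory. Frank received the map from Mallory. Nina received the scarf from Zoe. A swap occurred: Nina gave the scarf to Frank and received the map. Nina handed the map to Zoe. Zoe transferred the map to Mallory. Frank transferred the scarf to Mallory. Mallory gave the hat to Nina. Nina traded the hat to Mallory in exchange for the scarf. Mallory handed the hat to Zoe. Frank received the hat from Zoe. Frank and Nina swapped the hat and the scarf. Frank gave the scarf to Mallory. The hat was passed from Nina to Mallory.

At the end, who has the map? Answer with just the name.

Answer: Mallory

Derivation:
Tracking all object holders:
Start: map:Zoe, hat:Mallory, scarf:Zoe
Event 1 (give map: Zoe -> Mallory). State: map:Mallory, hat:Mallory, scarf:Zoe
Event 2 (give map: Mallory -> Frank). State: map:Frank, hat:Mallory, scarf:Zoe
Event 3 (give scarf: Zoe -> Nina). State: map:Frank, hat:Mallory, scarf:Nina
Event 4 (swap scarf<->map: now scarf:Frank, map:Nina). State: map:Nina, hat:Mallory, scarf:Frank
Event 5 (give map: Nina -> Zoe). State: map:Zoe, hat:Mallory, scarf:Frank
Event 6 (give map: Zoe -> Mallory). State: map:Mallory, hat:Mallory, scarf:Frank
Event 7 (give scarf: Frank -> Mallory). State: map:Mallory, hat:Mallory, scarf:Mallory
Event 8 (give hat: Mallory -> Nina). State: map:Mallory, hat:Nina, scarf:Mallory
Event 9 (swap hat<->scarf: now hat:Mallory, scarf:Nina). State: map:Mallory, hat:Mallory, scarf:Nina
Event 10 (give hat: Mallory -> Zoe). State: map:Mallory, hat:Zoe, scarf:Nina
Event 11 (give hat: Zoe -> Frank). State: map:Mallory, hat:Frank, scarf:Nina
Event 12 (swap hat<->scarf: now hat:Nina, scarf:Frank). State: map:Mallory, hat:Nina, scarf:Frank
Event 13 (give scarf: Frank -> Mallory). State: map:Mallory, hat:Nina, scarf:Mallory
Event 14 (give hat: Nina -> Mallory). State: map:Mallory, hat:Mallory, scarf:Mallory

Final state: map:Mallory, hat:Mallory, scarf:Mallory
The map is held by Mallory.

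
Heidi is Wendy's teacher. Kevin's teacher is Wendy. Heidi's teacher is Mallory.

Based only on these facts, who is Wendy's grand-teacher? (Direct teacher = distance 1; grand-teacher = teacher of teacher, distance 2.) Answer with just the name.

Reconstructing the teacher chain from the given facts:
  Mallory -> Heidi -> Wendy -> Kevin
(each arrow means 'teacher of the next')
Positions in the chain (0 = top):
  position of Mallory: 0
  position of Heidi: 1
  position of Wendy: 2
  position of Kevin: 3

Wendy is at position 2; the grand-teacher is 2 steps up the chain, i.e. position 0: Mallory.

Answer: Mallory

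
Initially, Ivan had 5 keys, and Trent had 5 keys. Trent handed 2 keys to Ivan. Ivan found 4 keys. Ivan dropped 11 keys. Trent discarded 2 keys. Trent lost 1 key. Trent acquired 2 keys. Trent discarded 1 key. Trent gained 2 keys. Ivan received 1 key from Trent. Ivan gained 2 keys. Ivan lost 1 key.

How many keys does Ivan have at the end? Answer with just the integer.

Answer: 2

Derivation:
Tracking counts step by step:
Start: Ivan=5, Trent=5
Event 1 (Trent -> Ivan, 2): Trent: 5 -> 3, Ivan: 5 -> 7. State: Ivan=7, Trent=3
Event 2 (Ivan +4): Ivan: 7 -> 11. State: Ivan=11, Trent=3
Event 3 (Ivan -11): Ivan: 11 -> 0. State: Ivan=0, Trent=3
Event 4 (Trent -2): Trent: 3 -> 1. State: Ivan=0, Trent=1
Event 5 (Trent -1): Trent: 1 -> 0. State: Ivan=0, Trent=0
Event 6 (Trent +2): Trent: 0 -> 2. State: Ivan=0, Trent=2
Event 7 (Trent -1): Trent: 2 -> 1. State: Ivan=0, Trent=1
Event 8 (Trent +2): Trent: 1 -> 3. State: Ivan=0, Trent=3
Event 9 (Trent -> Ivan, 1): Trent: 3 -> 2, Ivan: 0 -> 1. State: Ivan=1, Trent=2
Event 10 (Ivan +2): Ivan: 1 -> 3. State: Ivan=3, Trent=2
Event 11 (Ivan -1): Ivan: 3 -> 2. State: Ivan=2, Trent=2

Ivan's final count: 2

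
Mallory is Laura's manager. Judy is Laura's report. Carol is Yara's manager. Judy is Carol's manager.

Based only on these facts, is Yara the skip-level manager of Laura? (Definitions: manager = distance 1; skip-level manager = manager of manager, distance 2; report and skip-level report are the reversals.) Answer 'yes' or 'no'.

Answer: no

Derivation:
Reconstructing the manager chain from the given facts:
  Mallory -> Laura -> Judy -> Carol -> Yara
(each arrow means 'manager of the next')
Positions in the chain (0 = top):
  position of Mallory: 0
  position of Laura: 1
  position of Judy: 2
  position of Carol: 3
  position of Yara: 4

Yara is at position 4, Laura is at position 1; signed distance (j - i) = -3.
'skip-level manager' requires j - i = 2. Actual distance is -3, so the relation does NOT hold.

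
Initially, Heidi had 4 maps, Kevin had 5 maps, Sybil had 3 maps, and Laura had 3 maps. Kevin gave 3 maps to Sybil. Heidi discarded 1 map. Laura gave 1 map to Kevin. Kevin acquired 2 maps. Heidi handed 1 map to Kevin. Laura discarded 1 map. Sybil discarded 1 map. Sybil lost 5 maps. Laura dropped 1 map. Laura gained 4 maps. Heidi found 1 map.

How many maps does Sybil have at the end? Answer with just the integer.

Tracking counts step by step:
Start: Heidi=4, Kevin=5, Sybil=3, Laura=3
Event 1 (Kevin -> Sybil, 3): Kevin: 5 -> 2, Sybil: 3 -> 6. State: Heidi=4, Kevin=2, Sybil=6, Laura=3
Event 2 (Heidi -1): Heidi: 4 -> 3. State: Heidi=3, Kevin=2, Sybil=6, Laura=3
Event 3 (Laura -> Kevin, 1): Laura: 3 -> 2, Kevin: 2 -> 3. State: Heidi=3, Kevin=3, Sybil=6, Laura=2
Event 4 (Kevin +2): Kevin: 3 -> 5. State: Heidi=3, Kevin=5, Sybil=6, Laura=2
Event 5 (Heidi -> Kevin, 1): Heidi: 3 -> 2, Kevin: 5 -> 6. State: Heidi=2, Kevin=6, Sybil=6, Laura=2
Event 6 (Laura -1): Laura: 2 -> 1. State: Heidi=2, Kevin=6, Sybil=6, Laura=1
Event 7 (Sybil -1): Sybil: 6 -> 5. State: Heidi=2, Kevin=6, Sybil=5, Laura=1
Event 8 (Sybil -5): Sybil: 5 -> 0. State: Heidi=2, Kevin=6, Sybil=0, Laura=1
Event 9 (Laura -1): Laura: 1 -> 0. State: Heidi=2, Kevin=6, Sybil=0, Laura=0
Event 10 (Laura +4): Laura: 0 -> 4. State: Heidi=2, Kevin=6, Sybil=0, Laura=4
Event 11 (Heidi +1): Heidi: 2 -> 3. State: Heidi=3, Kevin=6, Sybil=0, Laura=4

Sybil's final count: 0

Answer: 0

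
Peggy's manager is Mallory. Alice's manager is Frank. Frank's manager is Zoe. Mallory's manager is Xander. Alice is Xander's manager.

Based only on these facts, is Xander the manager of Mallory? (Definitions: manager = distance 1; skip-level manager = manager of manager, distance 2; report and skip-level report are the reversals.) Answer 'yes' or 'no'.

Answer: yes

Derivation:
Reconstructing the manager chain from the given facts:
  Zoe -> Frank -> Alice -> Xander -> Mallory -> Peggy
(each arrow means 'manager of the next')
Positions in the chain (0 = top):
  position of Zoe: 0
  position of Frank: 1
  position of Alice: 2
  position of Xander: 3
  position of Mallory: 4
  position of Peggy: 5

Xander is at position 3, Mallory is at position 4; signed distance (j - i) = 1.
'manager' requires j - i = 1. Actual distance is 1, so the relation HOLDS.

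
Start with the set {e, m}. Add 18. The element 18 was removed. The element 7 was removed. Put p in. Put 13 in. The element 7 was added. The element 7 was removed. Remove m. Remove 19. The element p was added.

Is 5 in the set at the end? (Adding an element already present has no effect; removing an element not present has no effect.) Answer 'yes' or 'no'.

Tracking the set through each operation:
Start: {e, m}
Event 1 (add 18): added. Set: {18, e, m}
Event 2 (remove 18): removed. Set: {e, m}
Event 3 (remove 7): not present, no change. Set: {e, m}
Event 4 (add p): added. Set: {e, m, p}
Event 5 (add 13): added. Set: {13, e, m, p}
Event 6 (add 7): added. Set: {13, 7, e, m, p}
Event 7 (remove 7): removed. Set: {13, e, m, p}
Event 8 (remove m): removed. Set: {13, e, p}
Event 9 (remove 19): not present, no change. Set: {13, e, p}
Event 10 (add p): already present, no change. Set: {13, e, p}

Final set: {13, e, p} (size 3)
5 is NOT in the final set.

Answer: no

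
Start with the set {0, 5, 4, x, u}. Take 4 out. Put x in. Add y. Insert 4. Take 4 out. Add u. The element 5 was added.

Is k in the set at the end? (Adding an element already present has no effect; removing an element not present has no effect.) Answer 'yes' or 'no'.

Tracking the set through each operation:
Start: {0, 4, 5, u, x}
Event 1 (remove 4): removed. Set: {0, 5, u, x}
Event 2 (add x): already present, no change. Set: {0, 5, u, x}
Event 3 (add y): added. Set: {0, 5, u, x, y}
Event 4 (add 4): added. Set: {0, 4, 5, u, x, y}
Event 5 (remove 4): removed. Set: {0, 5, u, x, y}
Event 6 (add u): already present, no change. Set: {0, 5, u, x, y}
Event 7 (add 5): already present, no change. Set: {0, 5, u, x, y}

Final set: {0, 5, u, x, y} (size 5)
k is NOT in the final set.

Answer: no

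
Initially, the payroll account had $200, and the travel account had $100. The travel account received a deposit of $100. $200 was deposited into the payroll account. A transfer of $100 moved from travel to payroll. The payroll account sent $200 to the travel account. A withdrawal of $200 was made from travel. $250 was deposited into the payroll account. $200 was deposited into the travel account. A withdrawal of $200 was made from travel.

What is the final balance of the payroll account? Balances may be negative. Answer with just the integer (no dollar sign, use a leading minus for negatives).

Answer: 550

Derivation:
Tracking account balances step by step:
Start: payroll=200, travel=100
Event 1 (deposit 100 to travel): travel: 100 + 100 = 200. Balances: payroll=200, travel=200
Event 2 (deposit 200 to payroll): payroll: 200 + 200 = 400. Balances: payroll=400, travel=200
Event 3 (transfer 100 travel -> payroll): travel: 200 - 100 = 100, payroll: 400 + 100 = 500. Balances: payroll=500, travel=100
Event 4 (transfer 200 payroll -> travel): payroll: 500 - 200 = 300, travel: 100 + 200 = 300. Balances: payroll=300, travel=300
Event 5 (withdraw 200 from travel): travel: 300 - 200 = 100. Balances: payroll=300, travel=100
Event 6 (deposit 250 to payroll): payroll: 300 + 250 = 550. Balances: payroll=550, travel=100
Event 7 (deposit 200 to travel): travel: 100 + 200 = 300. Balances: payroll=550, travel=300
Event 8 (withdraw 200 from travel): travel: 300 - 200 = 100. Balances: payroll=550, travel=100

Final balance of payroll: 550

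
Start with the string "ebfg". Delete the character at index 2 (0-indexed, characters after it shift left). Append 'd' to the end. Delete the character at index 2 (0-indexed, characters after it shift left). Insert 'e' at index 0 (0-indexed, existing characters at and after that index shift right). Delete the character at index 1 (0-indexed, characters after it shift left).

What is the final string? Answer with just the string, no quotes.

Answer: ebd

Derivation:
Applying each edit step by step:
Start: "ebfg"
Op 1 (delete idx 2 = 'f'): "ebfg" -> "ebg"
Op 2 (append 'd'): "ebg" -> "ebgd"
Op 3 (delete idx 2 = 'g'): "ebgd" -> "ebd"
Op 4 (insert 'e' at idx 0): "ebd" -> "eebd"
Op 5 (delete idx 1 = 'e'): "eebd" -> "ebd"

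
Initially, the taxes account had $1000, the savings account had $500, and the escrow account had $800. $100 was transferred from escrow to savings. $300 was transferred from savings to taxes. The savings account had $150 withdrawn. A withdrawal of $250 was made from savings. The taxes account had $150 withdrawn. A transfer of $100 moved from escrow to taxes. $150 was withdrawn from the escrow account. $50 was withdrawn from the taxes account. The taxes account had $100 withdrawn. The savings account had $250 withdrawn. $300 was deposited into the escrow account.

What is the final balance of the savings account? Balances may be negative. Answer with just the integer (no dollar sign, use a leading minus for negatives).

Tracking account balances step by step:
Start: taxes=1000, savings=500, escrow=800
Event 1 (transfer 100 escrow -> savings): escrow: 800 - 100 = 700, savings: 500 + 100 = 600. Balances: taxes=1000, savings=600, escrow=700
Event 2 (transfer 300 savings -> taxes): savings: 600 - 300 = 300, taxes: 1000 + 300 = 1300. Balances: taxes=1300, savings=300, escrow=700
Event 3 (withdraw 150 from savings): savings: 300 - 150 = 150. Balances: taxes=1300, savings=150, escrow=700
Event 4 (withdraw 250 from savings): savings: 150 - 250 = -100. Balances: taxes=1300, savings=-100, escrow=700
Event 5 (withdraw 150 from taxes): taxes: 1300 - 150 = 1150. Balances: taxes=1150, savings=-100, escrow=700
Event 6 (transfer 100 escrow -> taxes): escrow: 700 - 100 = 600, taxes: 1150 + 100 = 1250. Balances: taxes=1250, savings=-100, escrow=600
Event 7 (withdraw 150 from escrow): escrow: 600 - 150 = 450. Balances: taxes=1250, savings=-100, escrow=450
Event 8 (withdraw 50 from taxes): taxes: 1250 - 50 = 1200. Balances: taxes=1200, savings=-100, escrow=450
Event 9 (withdraw 100 from taxes): taxes: 1200 - 100 = 1100. Balances: taxes=1100, savings=-100, escrow=450
Event 10 (withdraw 250 from savings): savings: -100 - 250 = -350. Balances: taxes=1100, savings=-350, escrow=450
Event 11 (deposit 300 to escrow): escrow: 450 + 300 = 750. Balances: taxes=1100, savings=-350, escrow=750

Final balance of savings: -350

Answer: -350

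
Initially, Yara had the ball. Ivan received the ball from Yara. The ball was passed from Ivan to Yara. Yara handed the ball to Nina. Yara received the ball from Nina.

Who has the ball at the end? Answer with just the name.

Answer: Yara

Derivation:
Tracking the ball through each event:
Start: Yara has the ball.
After event 1: Ivan has the ball.
After event 2: Yara has the ball.
After event 3: Nina has the ball.
After event 4: Yara has the ball.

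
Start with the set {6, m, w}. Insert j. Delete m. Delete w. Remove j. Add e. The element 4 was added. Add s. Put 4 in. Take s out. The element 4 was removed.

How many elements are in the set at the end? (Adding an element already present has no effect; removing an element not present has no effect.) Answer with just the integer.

Answer: 2

Derivation:
Tracking the set through each operation:
Start: {6, m, w}
Event 1 (add j): added. Set: {6, j, m, w}
Event 2 (remove m): removed. Set: {6, j, w}
Event 3 (remove w): removed. Set: {6, j}
Event 4 (remove j): removed. Set: {6}
Event 5 (add e): added. Set: {6, e}
Event 6 (add 4): added. Set: {4, 6, e}
Event 7 (add s): added. Set: {4, 6, e, s}
Event 8 (add 4): already present, no change. Set: {4, 6, e, s}
Event 9 (remove s): removed. Set: {4, 6, e}
Event 10 (remove 4): removed. Set: {6, e}

Final set: {6, e} (size 2)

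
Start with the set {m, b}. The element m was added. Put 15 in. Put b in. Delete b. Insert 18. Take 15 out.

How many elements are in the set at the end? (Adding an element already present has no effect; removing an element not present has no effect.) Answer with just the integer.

Tracking the set through each operation:
Start: {b, m}
Event 1 (add m): already present, no change. Set: {b, m}
Event 2 (add 15): added. Set: {15, b, m}
Event 3 (add b): already present, no change. Set: {15, b, m}
Event 4 (remove b): removed. Set: {15, m}
Event 5 (add 18): added. Set: {15, 18, m}
Event 6 (remove 15): removed. Set: {18, m}

Final set: {18, m} (size 2)

Answer: 2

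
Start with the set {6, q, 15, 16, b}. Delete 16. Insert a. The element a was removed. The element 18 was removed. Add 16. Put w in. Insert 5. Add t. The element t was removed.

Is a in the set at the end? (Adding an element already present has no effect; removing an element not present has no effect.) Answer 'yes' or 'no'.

Tracking the set through each operation:
Start: {15, 16, 6, b, q}
Event 1 (remove 16): removed. Set: {15, 6, b, q}
Event 2 (add a): added. Set: {15, 6, a, b, q}
Event 3 (remove a): removed. Set: {15, 6, b, q}
Event 4 (remove 18): not present, no change. Set: {15, 6, b, q}
Event 5 (add 16): added. Set: {15, 16, 6, b, q}
Event 6 (add w): added. Set: {15, 16, 6, b, q, w}
Event 7 (add 5): added. Set: {15, 16, 5, 6, b, q, w}
Event 8 (add t): added. Set: {15, 16, 5, 6, b, q, t, w}
Event 9 (remove t): removed. Set: {15, 16, 5, 6, b, q, w}

Final set: {15, 16, 5, 6, b, q, w} (size 7)
a is NOT in the final set.

Answer: no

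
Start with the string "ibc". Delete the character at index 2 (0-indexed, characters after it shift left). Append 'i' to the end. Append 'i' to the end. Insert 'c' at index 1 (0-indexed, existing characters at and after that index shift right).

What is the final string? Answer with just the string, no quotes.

Applying each edit step by step:
Start: "ibc"
Op 1 (delete idx 2 = 'c'): "ibc" -> "ib"
Op 2 (append 'i'): "ib" -> "ibi"
Op 3 (append 'i'): "ibi" -> "ibii"
Op 4 (insert 'c' at idx 1): "ibii" -> "icbii"

Answer: icbii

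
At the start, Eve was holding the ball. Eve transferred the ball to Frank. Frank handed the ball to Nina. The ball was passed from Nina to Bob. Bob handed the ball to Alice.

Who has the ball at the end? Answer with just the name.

Answer: Alice

Derivation:
Tracking the ball through each event:
Start: Eve has the ball.
After event 1: Frank has the ball.
After event 2: Nina has the ball.
After event 3: Bob has the ball.
After event 4: Alice has the ball.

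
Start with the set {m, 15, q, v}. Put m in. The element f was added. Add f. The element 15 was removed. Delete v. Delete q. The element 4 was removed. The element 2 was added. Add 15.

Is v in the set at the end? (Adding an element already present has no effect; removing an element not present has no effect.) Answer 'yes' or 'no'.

Tracking the set through each operation:
Start: {15, m, q, v}
Event 1 (add m): already present, no change. Set: {15, m, q, v}
Event 2 (add f): added. Set: {15, f, m, q, v}
Event 3 (add f): already present, no change. Set: {15, f, m, q, v}
Event 4 (remove 15): removed. Set: {f, m, q, v}
Event 5 (remove v): removed. Set: {f, m, q}
Event 6 (remove q): removed. Set: {f, m}
Event 7 (remove 4): not present, no change. Set: {f, m}
Event 8 (add 2): added. Set: {2, f, m}
Event 9 (add 15): added. Set: {15, 2, f, m}

Final set: {15, 2, f, m} (size 4)
v is NOT in the final set.

Answer: no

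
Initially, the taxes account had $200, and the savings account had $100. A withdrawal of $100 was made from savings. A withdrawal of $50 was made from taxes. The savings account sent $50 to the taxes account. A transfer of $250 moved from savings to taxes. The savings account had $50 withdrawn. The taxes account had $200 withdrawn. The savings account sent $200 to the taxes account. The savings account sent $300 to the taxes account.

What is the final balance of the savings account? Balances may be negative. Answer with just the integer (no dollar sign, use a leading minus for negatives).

Tracking account balances step by step:
Start: taxes=200, savings=100
Event 1 (withdraw 100 from savings): savings: 100 - 100 = 0. Balances: taxes=200, savings=0
Event 2 (withdraw 50 from taxes): taxes: 200 - 50 = 150. Balances: taxes=150, savings=0
Event 3 (transfer 50 savings -> taxes): savings: 0 - 50 = -50, taxes: 150 + 50 = 200. Balances: taxes=200, savings=-50
Event 4 (transfer 250 savings -> taxes): savings: -50 - 250 = -300, taxes: 200 + 250 = 450. Balances: taxes=450, savings=-300
Event 5 (withdraw 50 from savings): savings: -300 - 50 = -350. Balances: taxes=450, savings=-350
Event 6 (withdraw 200 from taxes): taxes: 450 - 200 = 250. Balances: taxes=250, savings=-350
Event 7 (transfer 200 savings -> taxes): savings: -350 - 200 = -550, taxes: 250 + 200 = 450. Balances: taxes=450, savings=-550
Event 8 (transfer 300 savings -> taxes): savings: -550 - 300 = -850, taxes: 450 + 300 = 750. Balances: taxes=750, savings=-850

Final balance of savings: -850

Answer: -850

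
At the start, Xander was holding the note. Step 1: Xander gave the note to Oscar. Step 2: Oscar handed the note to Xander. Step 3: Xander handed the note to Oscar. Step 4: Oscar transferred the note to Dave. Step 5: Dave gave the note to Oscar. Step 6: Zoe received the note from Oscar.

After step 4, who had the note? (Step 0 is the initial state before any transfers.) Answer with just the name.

Answer: Dave

Derivation:
Tracking the note holder through step 4:
After step 0 (start): Xander
After step 1: Oscar
After step 2: Xander
After step 3: Oscar
After step 4: Dave

At step 4, the holder is Dave.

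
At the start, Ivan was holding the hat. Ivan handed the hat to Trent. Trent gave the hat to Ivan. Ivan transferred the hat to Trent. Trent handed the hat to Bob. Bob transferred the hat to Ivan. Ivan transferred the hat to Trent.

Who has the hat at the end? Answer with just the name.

Answer: Trent

Derivation:
Tracking the hat through each event:
Start: Ivan has the hat.
After event 1: Trent has the hat.
After event 2: Ivan has the hat.
After event 3: Trent has the hat.
After event 4: Bob has the hat.
After event 5: Ivan has the hat.
After event 6: Trent has the hat.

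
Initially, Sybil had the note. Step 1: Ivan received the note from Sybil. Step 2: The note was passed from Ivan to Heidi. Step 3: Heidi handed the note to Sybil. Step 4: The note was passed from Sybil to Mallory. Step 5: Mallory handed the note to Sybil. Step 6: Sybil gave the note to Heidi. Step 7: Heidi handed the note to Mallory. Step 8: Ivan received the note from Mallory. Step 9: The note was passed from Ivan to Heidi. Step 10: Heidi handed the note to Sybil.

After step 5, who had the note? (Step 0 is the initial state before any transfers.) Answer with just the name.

Tracking the note holder through step 5:
After step 0 (start): Sybil
After step 1: Ivan
After step 2: Heidi
After step 3: Sybil
After step 4: Mallory
After step 5: Sybil

At step 5, the holder is Sybil.

Answer: Sybil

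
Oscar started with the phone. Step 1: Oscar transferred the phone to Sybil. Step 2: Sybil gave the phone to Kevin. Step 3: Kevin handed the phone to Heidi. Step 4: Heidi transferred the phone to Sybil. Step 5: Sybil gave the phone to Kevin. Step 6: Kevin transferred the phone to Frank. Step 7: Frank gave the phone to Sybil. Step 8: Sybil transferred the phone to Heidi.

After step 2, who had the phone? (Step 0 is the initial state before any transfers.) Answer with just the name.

Tracking the phone holder through step 2:
After step 0 (start): Oscar
After step 1: Sybil
After step 2: Kevin

At step 2, the holder is Kevin.

Answer: Kevin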